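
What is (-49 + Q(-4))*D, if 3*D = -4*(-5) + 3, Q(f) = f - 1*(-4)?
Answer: -1127/3 ≈ -375.67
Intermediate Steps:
Q(f) = 4 + f (Q(f) = f + 4 = 4 + f)
D = 23/3 (D = (-4*(-5) + 3)/3 = (20 + 3)/3 = (1/3)*23 = 23/3 ≈ 7.6667)
(-49 + Q(-4))*D = (-49 + (4 - 4))*(23/3) = (-49 + 0)*(23/3) = -49*23/3 = -1127/3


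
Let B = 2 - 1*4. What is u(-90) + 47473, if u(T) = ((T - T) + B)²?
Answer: 47477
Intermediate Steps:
B = -2 (B = 2 - 4 = -2)
u(T) = 4 (u(T) = ((T - T) - 2)² = (0 - 2)² = (-2)² = 4)
u(-90) + 47473 = 4 + 47473 = 47477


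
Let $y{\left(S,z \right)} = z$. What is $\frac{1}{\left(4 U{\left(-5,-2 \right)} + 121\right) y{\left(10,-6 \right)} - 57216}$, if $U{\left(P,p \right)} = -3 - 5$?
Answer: $- \frac{1}{57750} \approx -1.7316 \cdot 10^{-5}$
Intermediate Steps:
$U{\left(P,p \right)} = -8$
$\frac{1}{\left(4 U{\left(-5,-2 \right)} + 121\right) y{\left(10,-6 \right)} - 57216} = \frac{1}{\left(4 \left(-8\right) + 121\right) \left(-6\right) - 57216} = \frac{1}{\left(-32 + 121\right) \left(-6\right) - 57216} = \frac{1}{89 \left(-6\right) - 57216} = \frac{1}{-534 - 57216} = \frac{1}{-57750} = - \frac{1}{57750}$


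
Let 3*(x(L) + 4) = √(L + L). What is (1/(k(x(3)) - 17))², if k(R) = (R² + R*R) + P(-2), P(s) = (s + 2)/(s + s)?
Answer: 35433/748225 + 14112*√6/748225 ≈ 0.093555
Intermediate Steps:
x(L) = -4 + √2*√L/3 (x(L) = -4 + √(L + L)/3 = -4 + √(2*L)/3 = -4 + (√2*√L)/3 = -4 + √2*√L/3)
P(s) = (2 + s)/(2*s) (P(s) = (2 + s)/((2*s)) = (2 + s)*(1/(2*s)) = (2 + s)/(2*s))
k(R) = 2*R² (k(R) = (R² + R*R) + (½)*(2 - 2)/(-2) = (R² + R²) + (½)*(-½)*0 = 2*R² + 0 = 2*R²)
(1/(k(x(3)) - 17))² = (1/(2*(-4 + √2*√3/3)² - 17))² = (1/(2*(-4 + √6/3)² - 17))² = (1/(-17 + 2*(-4 + √6/3)²))² = (-17 + 2*(-4 + √6/3)²)⁻²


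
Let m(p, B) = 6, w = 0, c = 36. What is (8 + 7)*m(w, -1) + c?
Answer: 126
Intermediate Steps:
(8 + 7)*m(w, -1) + c = (8 + 7)*6 + 36 = 15*6 + 36 = 90 + 36 = 126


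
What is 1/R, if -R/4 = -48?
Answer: 1/192 ≈ 0.0052083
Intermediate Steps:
R = 192 (R = -4*(-48) = 192)
1/R = 1/192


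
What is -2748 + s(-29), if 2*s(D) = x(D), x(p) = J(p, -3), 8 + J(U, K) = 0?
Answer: -2752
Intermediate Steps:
J(U, K) = -8 (J(U, K) = -8 + 0 = -8)
x(p) = -8
s(D) = -4 (s(D) = (½)*(-8) = -4)
-2748 + s(-29) = -2748 - 4 = -2752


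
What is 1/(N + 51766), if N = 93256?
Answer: 1/145022 ≈ 6.8955e-6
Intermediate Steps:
1/(N + 51766) = 1/(93256 + 51766) = 1/145022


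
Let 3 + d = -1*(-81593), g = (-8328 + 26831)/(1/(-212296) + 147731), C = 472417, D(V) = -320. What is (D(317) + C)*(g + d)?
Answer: 28094016549114626102/729365125 ≈ 3.8518e+10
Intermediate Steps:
g = 3928112888/31362700375 (g = 18503/(-1/212296 + 147731) = 18503/(31362700375/212296) = 18503*(212296/31362700375) = 3928112888/31362700375 ≈ 0.12525)
d = 81590 (d = -3 - 1*(-81593) = -3 + 81593 = 81590)
(D(317) + C)*(g + d) = (-320 + 472417)*(3928112888/31362700375 + 81590) = 472097*(2558886651709138/31362700375) = 28094016549114626102/729365125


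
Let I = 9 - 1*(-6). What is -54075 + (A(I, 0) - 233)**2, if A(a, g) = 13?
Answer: -5675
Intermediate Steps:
I = 15 (I = 9 + 6 = 15)
-54075 + (A(I, 0) - 233)**2 = -54075 + (13 - 233)**2 = -54075 + (-220)**2 = -54075 + 48400 = -5675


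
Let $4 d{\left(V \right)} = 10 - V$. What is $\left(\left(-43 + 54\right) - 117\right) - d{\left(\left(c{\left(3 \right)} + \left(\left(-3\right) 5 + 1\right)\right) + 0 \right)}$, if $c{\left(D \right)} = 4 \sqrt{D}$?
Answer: $-112 + \sqrt{3} \approx -110.27$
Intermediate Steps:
$d{\left(V \right)} = \frac{5}{2} - \frac{V}{4}$ ($d{\left(V \right)} = \frac{10 - V}{4} = \frac{5}{2} - \frac{V}{4}$)
$\left(\left(-43 + 54\right) - 117\right) - d{\left(\left(c{\left(3 \right)} + \left(\left(-3\right) 5 + 1\right)\right) + 0 \right)} = \left(\left(-43 + 54\right) - 117\right) - \left(\frac{5}{2} - \frac{\left(4 \sqrt{3} + \left(\left(-3\right) 5 + 1\right)\right) + 0}{4}\right) = \left(11 - 117\right) - \left(\frac{5}{2} - \frac{\left(4 \sqrt{3} + \left(-15 + 1\right)\right) + 0}{4}\right) = -106 - \left(\frac{5}{2} - \frac{\left(4 \sqrt{3} - 14\right) + 0}{4}\right) = -106 - \left(\frac{5}{2} - \frac{\left(-14 + 4 \sqrt{3}\right) + 0}{4}\right) = -106 - \left(\frac{5}{2} - \frac{-14 + 4 \sqrt{3}}{4}\right) = -106 - \left(\frac{5}{2} + \left(\frac{7}{2} - \sqrt{3}\right)\right) = -106 - \left(6 - \sqrt{3}\right) = -112 + \sqrt{3}$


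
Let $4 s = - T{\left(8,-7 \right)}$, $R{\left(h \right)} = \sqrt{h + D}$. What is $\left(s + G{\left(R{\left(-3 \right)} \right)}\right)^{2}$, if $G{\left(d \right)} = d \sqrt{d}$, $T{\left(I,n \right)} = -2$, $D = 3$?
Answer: $\frac{1}{4} \approx 0.25$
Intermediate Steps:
$R{\left(h \right)} = \sqrt{3 + h}$ ($R{\left(h \right)} = \sqrt{h + 3} = \sqrt{3 + h}$)
$G{\left(d \right)} = d^{\frac{3}{2}}$
$s = \frac{1}{2}$ ($s = \frac{\left(-1\right) \left(-2\right)}{4} = \frac{1}{4} \cdot 2 = \frac{1}{2} \approx 0.5$)
$\left(s + G{\left(R{\left(-3 \right)} \right)}\right)^{2} = \left(\frac{1}{2} + \left(\sqrt{3 - 3}\right)^{\frac{3}{2}}\right)^{2} = \left(\frac{1}{2} + \left(\sqrt{0}\right)^{\frac{3}{2}}\right)^{2} = \left(\frac{1}{2} + 0^{\frac{3}{2}}\right)^{2} = \left(\frac{1}{2} + 0\right)^{2} = \left(\frac{1}{2}\right)^{2} = \frac{1}{4}$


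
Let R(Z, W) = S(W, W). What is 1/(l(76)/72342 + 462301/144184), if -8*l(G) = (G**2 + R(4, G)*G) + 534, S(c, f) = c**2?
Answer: 2607639732/6354597341 ≈ 0.41035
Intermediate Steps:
R(Z, W) = W**2
l(G) = -267/4 - G**2/8 - G**3/8 (l(G) = -((G**2 + G**2*G) + 534)/8 = -((G**2 + G**3) + 534)/8 = -(534 + G**2 + G**3)/8 = -267/4 - G**2/8 - G**3/8)
1/(l(76)/72342 + 462301/144184) = 1/((-267/4 - 1/8*76**2 - 1/8*76**3)/72342 + 462301/144184) = 1/((-267/4 - 1/8*5776 - 1/8*438976)*(1/72342) + 462301*(1/144184)) = 1/((-267/4 - 722 - 54872)*(1/72342) + 462301/144184) = 1/(-222643/4*1/72342 + 462301/144184) = 1/(-222643/289368 + 462301/144184) = 1/(6354597341/2607639732) = 2607639732/6354597341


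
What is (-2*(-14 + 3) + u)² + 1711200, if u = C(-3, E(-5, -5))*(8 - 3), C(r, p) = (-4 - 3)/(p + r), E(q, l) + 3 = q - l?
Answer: 61631089/36 ≈ 1.7120e+6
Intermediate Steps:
E(q, l) = -3 + q - l (E(q, l) = -3 + (q - l) = -3 + q - l)
C(r, p) = -7/(p + r)
u = 35/6 (u = (-7/((-3 - 5 - 1*(-5)) - 3))*(8 - 3) = -7/((-3 - 5 + 5) - 3)*5 = -7/(-3 - 3)*5 = -7/(-6)*5 = -7*(-⅙)*5 = (7/6)*5 = 35/6 ≈ 5.8333)
(-2*(-14 + 3) + u)² + 1711200 = (-2*(-14 + 3) + 35/6)² + 1711200 = (-2*(-11) + 35/6)² + 1711200 = (22 + 35/6)² + 1711200 = (167/6)² + 1711200 = 27889/36 + 1711200 = 61631089/36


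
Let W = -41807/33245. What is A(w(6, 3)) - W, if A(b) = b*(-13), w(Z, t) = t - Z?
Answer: 1338362/33245 ≈ 40.258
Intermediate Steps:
W = -41807/33245 (W = -41807*1/33245 = -41807/33245 ≈ -1.2575)
A(b) = -13*b
A(w(6, 3)) - W = -13*(3 - 1*6) - 1*(-41807/33245) = -13*(3 - 6) + 41807/33245 = -13*(-3) + 41807/33245 = 39 + 41807/33245 = 1338362/33245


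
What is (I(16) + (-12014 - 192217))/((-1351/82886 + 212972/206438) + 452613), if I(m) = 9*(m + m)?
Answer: -1744815988564062/3872298488468569 ≈ -0.45059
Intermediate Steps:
I(m) = 18*m (I(m) = 9*(2*m) = 18*m)
(I(16) + (-12014 - 192217))/((-1351/82886 + 212972/206438) + 452613) = (18*16 + (-12014 - 192217))/((-1351/82886 + 212972/206438) + 452613) = (288 - 204231)/((-1351*1/82886 + 212972*(1/206438)) + 452613) = -203943/((-1351/82886 + 106486/103219) + 452613) = -203943/(8686749727/8555410034 + 452613) = -203943/3872298488468569/8555410034 = -203943*8555410034/3872298488468569 = -1744815988564062/3872298488468569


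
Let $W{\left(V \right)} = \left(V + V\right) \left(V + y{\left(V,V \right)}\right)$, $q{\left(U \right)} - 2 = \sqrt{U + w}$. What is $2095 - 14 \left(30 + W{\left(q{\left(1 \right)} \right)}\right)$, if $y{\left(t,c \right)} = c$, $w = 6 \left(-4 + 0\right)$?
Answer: $2739 - 224 i \sqrt{23} \approx 2739.0 - 1074.3 i$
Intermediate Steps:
$w = -24$ ($w = 6 \left(-4\right) = -24$)
$q{\left(U \right)} = 2 + \sqrt{-24 + U}$ ($q{\left(U \right)} = 2 + \sqrt{U - 24} = 2 + \sqrt{-24 + U}$)
$W{\left(V \right)} = 4 V^{2}$ ($W{\left(V \right)} = \left(V + V\right) \left(V + V\right) = 2 V 2 V = 4 V^{2}$)
$2095 - 14 \left(30 + W{\left(q{\left(1 \right)} \right)}\right) = 2095 - 14 \left(30 + 4 \left(2 + \sqrt{-24 + 1}\right)^{2}\right) = 2095 - 14 \left(30 + 4 \left(2 + \sqrt{-23}\right)^{2}\right) = 2095 - 14 \left(30 + 4 \left(2 + i \sqrt{23}\right)^{2}\right) = 2095 - \left(420 + 56 \left(2 + i \sqrt{23}\right)^{2}\right) = 1675 - 56 \left(2 + i \sqrt{23}\right)^{2}$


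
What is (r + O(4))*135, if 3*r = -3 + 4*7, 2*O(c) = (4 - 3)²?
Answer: 2385/2 ≈ 1192.5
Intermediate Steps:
O(c) = ½ (O(c) = (4 - 3)²/2 = (½)*1² = (½)*1 = ½)
r = 25/3 (r = (-3 + 4*7)/3 = (-3 + 28)/3 = (⅓)*25 = 25/3 ≈ 8.3333)
(r + O(4))*135 = (25/3 + ½)*135 = (53/6)*135 = 2385/2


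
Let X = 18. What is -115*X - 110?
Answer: -2180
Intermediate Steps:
-115*X - 110 = -115*18 - 110 = -2070 - 110 = -2180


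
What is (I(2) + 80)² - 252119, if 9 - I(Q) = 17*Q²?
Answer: -251678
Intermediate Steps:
I(Q) = 9 - 17*Q²
(I(2) + 80)² - 252119 = ((9 - 17*2²) + 80)² - 252119 = ((9 - 17*4) + 80)² - 252119 = ((9 - 68) + 80)² - 252119 = (-59 + 80)² - 252119 = 21² - 252119 = 441 - 252119 = -251678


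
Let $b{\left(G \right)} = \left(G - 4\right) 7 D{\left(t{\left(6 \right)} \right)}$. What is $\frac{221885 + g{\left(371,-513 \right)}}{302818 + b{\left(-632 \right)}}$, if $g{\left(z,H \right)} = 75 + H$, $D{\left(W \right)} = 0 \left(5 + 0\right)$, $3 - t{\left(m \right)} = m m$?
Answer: $\frac{221447}{302818} \approx 0.73129$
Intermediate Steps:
$t{\left(m \right)} = 3 - m^{2}$ ($t{\left(m \right)} = 3 - m m = 3 - m^{2}$)
$D{\left(W \right)} = 0$ ($D{\left(W \right)} = 0 \cdot 5 = 0$)
$b{\left(G \right)} = 0$ ($b{\left(G \right)} = \left(G - 4\right) 7 \cdot 0 = \left(-4 + G\right) 7 \cdot 0 = \left(-28 + 7 G\right) 0 = 0$)
$\frac{221885 + g{\left(371,-513 \right)}}{302818 + b{\left(-632 \right)}} = \frac{221885 + \left(75 - 513\right)}{302818 + 0} = \frac{221885 - 438}{302818} = 221447 \cdot \frac{1}{302818} = \frac{221447}{302818}$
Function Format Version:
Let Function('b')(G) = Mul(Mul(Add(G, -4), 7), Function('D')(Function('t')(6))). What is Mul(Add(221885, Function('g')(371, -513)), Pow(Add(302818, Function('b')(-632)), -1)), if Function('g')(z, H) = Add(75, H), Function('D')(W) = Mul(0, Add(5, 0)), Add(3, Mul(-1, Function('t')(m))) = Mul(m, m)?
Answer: Rational(221447, 302818) ≈ 0.73129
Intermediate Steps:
Function('t')(m) = Add(3, Mul(-1, Pow(m, 2))) (Function('t')(m) = Add(3, Mul(-1, Mul(m, m))) = Add(3, Mul(-1, Pow(m, 2))))
Function('D')(W) = 0 (Function('D')(W) = Mul(0, 5) = 0)
Function('b')(G) = 0 (Function('b')(G) = Mul(Mul(Add(G, -4), 7), 0) = Mul(Mul(Add(-4, G), 7), 0) = Mul(Add(-28, Mul(7, G)), 0) = 0)
Mul(Add(221885, Function('g')(371, -513)), Pow(Add(302818, Function('b')(-632)), -1)) = Mul(Add(221885, Add(75, -513)), Pow(Add(302818, 0), -1)) = Mul(Add(221885, -438), Pow(302818, -1)) = Mul(221447, Rational(1, 302818)) = Rational(221447, 302818)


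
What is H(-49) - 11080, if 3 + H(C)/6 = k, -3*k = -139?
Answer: -10820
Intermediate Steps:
k = 139/3 (k = -⅓*(-139) = 139/3 ≈ 46.333)
H(C) = 260 (H(C) = -18 + 6*(139/3) = -18 + 278 = 260)
H(-49) - 11080 = 260 - 11080 = -10820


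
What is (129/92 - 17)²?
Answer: 2059225/8464 ≈ 243.29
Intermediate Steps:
(129/92 - 17)² = (-1435/92)² = 2059225/8464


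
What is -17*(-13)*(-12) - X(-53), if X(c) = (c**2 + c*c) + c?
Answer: -8217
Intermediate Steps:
X(c) = c + 2*c**2 (X(c) = (c**2 + c**2) + c = 2*c**2 + c = c + 2*c**2)
-17*(-13)*(-12) - X(-53) = -17*(-13)*(-12) - (-53)*(1 + 2*(-53)) = 221*(-12) - (-53)*(1 - 106) = -2652 - (-53)*(-105) = -2652 - 1*5565 = -2652 - 5565 = -8217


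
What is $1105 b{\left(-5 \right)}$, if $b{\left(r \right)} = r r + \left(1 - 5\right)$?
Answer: $23205$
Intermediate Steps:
$b{\left(r \right)} = -4 + r^{2}$ ($b{\left(r \right)} = r^{2} + \left(1 - 5\right) = r^{2} - 4 = -4 + r^{2}$)
$1105 b{\left(-5 \right)} = 1105 \left(-4 + \left(-5\right)^{2}\right) = 1105 \left(-4 + 25\right) = 1105 \cdot 21 = 23205$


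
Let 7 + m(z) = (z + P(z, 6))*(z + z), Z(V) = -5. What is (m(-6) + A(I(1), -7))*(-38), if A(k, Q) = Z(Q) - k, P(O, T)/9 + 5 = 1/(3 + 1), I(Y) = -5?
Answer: -21964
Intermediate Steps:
P(O, T) = -171/4 (P(O, T) = -45 + 9/(3 + 1) = -45 + 9/4 = -171/4)
A(k, Q) = -5 - k
m(z) = -7 + 2*z*(-171/4 + z) (m(z) = -7 + (z - 171/4)*(z + z) = -7 + (-171/4 + z)*(2*z) = -7 + 2*z*(-171/4 + z))
(m(-6) + A(I(1), -7))*(-38) = ((-7 + 2*(-6)² - 171/2*(-6)) + (-5 - 1*(-5)))*(-38) = ((-7 + 2*36 + 513) + (-5 + 5))*(-38) = ((-7 + 72 + 513) + 0)*(-38) = (578 + 0)*(-38) = 578*(-38) = -21964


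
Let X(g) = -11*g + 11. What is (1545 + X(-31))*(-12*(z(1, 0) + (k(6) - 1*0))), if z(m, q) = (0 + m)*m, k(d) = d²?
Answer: -842268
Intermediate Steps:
z(m, q) = m² (z(m, q) = m*m = m²)
X(g) = 11 - 11*g
(1545 + X(-31))*(-12*(z(1, 0) + (k(6) - 1*0))) = (1545 + (11 - 11*(-31)))*(-12*(1² + (6² - 1*0))) = (1545 + (11 + 341))*(-12*(1 + (36 + 0))) = (1545 + 352)*(-12*(1 + 36)) = 1897*(-12*37) = 1897*(-444) = -842268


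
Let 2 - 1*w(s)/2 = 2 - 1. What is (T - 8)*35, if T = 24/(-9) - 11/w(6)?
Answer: -3395/6 ≈ -565.83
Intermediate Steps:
w(s) = 2 (w(s) = 4 - 2*(2 - 1) = 4 - 2*1 = 4 - 2 = 2)
T = -49/6 (T = 24/(-9) - 11/2 = 24*(-⅑) - 11*½ = -8/3 - 11/2 = -49/6 ≈ -8.1667)
(T - 8)*35 = (-49/6 - 8)*35 = -97/6*35 = -3395/6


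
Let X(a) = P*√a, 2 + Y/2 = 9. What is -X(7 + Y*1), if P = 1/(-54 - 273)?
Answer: √21/327 ≈ 0.014014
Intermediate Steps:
Y = 14 (Y = -4 + 2*9 = -4 + 18 = 14)
P = -1/327 (P = 1/(-327) = -1/327 ≈ -0.0030581)
X(a) = -√a/327
-X(7 + Y*1) = -(-1)*√(7 + 14*1)/327 = -(-1)*√(7 + 14)/327 = -(-1)*√21/327 = √21/327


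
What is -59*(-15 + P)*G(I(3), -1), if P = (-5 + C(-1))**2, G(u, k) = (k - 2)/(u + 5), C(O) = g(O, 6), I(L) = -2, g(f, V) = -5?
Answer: 5015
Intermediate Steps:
C(O) = -5
G(u, k) = (-2 + k)/(5 + u)
P = 100 (P = (-5 - 5)**2 = (-10)**2 = 100)
-59*(-15 + P)*G(I(3), -1) = -59*(-15 + 100)*(-2 - 1)/(5 - 2) = -5015*-3/3 = -5015*(1/3)*(-3) = -5015*(-1) = -59*(-85) = 5015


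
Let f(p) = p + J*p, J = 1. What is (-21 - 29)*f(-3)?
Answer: 300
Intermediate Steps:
f(p) = 2*p (f(p) = p + 1*p = p + p = 2*p)
(-21 - 29)*f(-3) = (-21 - 29)*(2*(-3)) = -50*(-6) = 300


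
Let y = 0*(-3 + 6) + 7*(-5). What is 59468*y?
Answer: -2081380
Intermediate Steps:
y = -35 (y = 0*3 - 35 = 0 - 35 = -35)
59468*y = 59468*(-35) = -2081380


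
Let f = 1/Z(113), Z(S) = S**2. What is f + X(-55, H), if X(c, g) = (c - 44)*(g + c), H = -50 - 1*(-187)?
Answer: -103658741/12769 ≈ -8118.0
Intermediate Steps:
H = 137 (H = -50 + 187 = 137)
f = 1/12769 (f = 1/(113**2) = 1/12769 ≈ 7.8315e-5)
X(c, g) = (-44 + c)*(c + g)
f + X(-55, H) = 1/12769 + ((-55)**2 - 44*(-55) - 44*137 - 55*137) = 1/12769 + (3025 + 2420 - 6028 - 7535) = 1/12769 - 8118 = -103658741/12769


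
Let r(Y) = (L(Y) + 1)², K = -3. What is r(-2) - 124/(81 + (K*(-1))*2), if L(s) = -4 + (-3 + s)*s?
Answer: 4139/87 ≈ 47.575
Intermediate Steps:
L(s) = -4 + s*(-3 + s)
r(Y) = (-3 + Y² - 3*Y)² (r(Y) = ((-4 + Y² - 3*Y) + 1)² = (-3 + Y² - 3*Y)²)
r(-2) - 124/(81 + (K*(-1))*2) = (3 - 1*(-2)² + 3*(-2))² - 124/(81 - 3*(-1)*2) = (3 - 1*4 - 6)² - 124/(81 + 3*2) = (3 - 4 - 6)² - 124/(81 + 6) = (-7)² - 124/87 = 49 - 124*1/87 = 49 - 124/87 = 4139/87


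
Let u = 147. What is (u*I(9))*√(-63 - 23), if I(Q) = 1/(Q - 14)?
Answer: -147*I*√86/5 ≈ -272.64*I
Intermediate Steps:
I(Q) = 1/(-14 + Q)
(u*I(9))*√(-63 - 23) = (147/(-14 + 9))*√(-63 - 23) = (147/(-5))*√(-86) = (147*(-⅕))*(I*√86) = -147*I*√86/5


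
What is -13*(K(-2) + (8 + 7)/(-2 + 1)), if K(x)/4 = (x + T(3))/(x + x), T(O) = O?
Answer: 208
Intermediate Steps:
K(x) = 2*(3 + x)/x (K(x) = 4*((x + 3)/(x + x)) = 4*((3 + x)/((2*x))) = 4*((3 + x)*(1/(2*x))) = 4*((3 + x)/(2*x)) = 2*(3 + x)/x)
-13*(K(-2) + (8 + 7)/(-2 + 1)) = -13*((2 + 6/(-2)) + (8 + 7)/(-2 + 1)) = -13*((2 + 6*(-½)) + 15/(-1)) = -13*((2 - 3) + 15*(-1)) = -13*(-1 - 15) = -13*(-16) = 208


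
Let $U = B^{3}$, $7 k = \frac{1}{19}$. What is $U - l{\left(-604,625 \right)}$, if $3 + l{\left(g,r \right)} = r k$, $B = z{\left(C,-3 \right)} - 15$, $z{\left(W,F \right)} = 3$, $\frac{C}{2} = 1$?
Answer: $- \frac{230050}{133} \approx -1729.7$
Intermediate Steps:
$C = 2$ ($C = 2 \cdot 1 = 2$)
$k = \frac{1}{133}$ ($k = \frac{1}{7 \cdot 19} = \frac{1}{7} \cdot \frac{1}{19} = \frac{1}{133} \approx 0.0075188$)
$B = -12$ ($B = 3 - 15 = -12$)
$l{\left(g,r \right)} = -3 + \frac{r}{133}$ ($l{\left(g,r \right)} = -3 + r \frac{1}{133} = -3 + \frac{r}{133}$)
$U = -1728$ ($U = \left(-12\right)^{3} = -1728$)
$U - l{\left(-604,625 \right)} = -1728 - \left(-3 + \frac{1}{133} \cdot 625\right) = -1728 - \left(-3 + \frac{625}{133}\right) = -1728 - \frac{226}{133} = - \frac{230050}{133}$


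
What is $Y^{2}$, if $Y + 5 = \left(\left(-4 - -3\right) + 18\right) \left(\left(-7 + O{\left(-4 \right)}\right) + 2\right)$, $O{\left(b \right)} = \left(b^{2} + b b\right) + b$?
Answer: $148996$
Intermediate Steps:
$O{\left(b \right)} = b + 2 b^{2}$ ($O{\left(b \right)} = \left(b^{2} + b^{2}\right) + b = 2 b^{2} + b = b + 2 b^{2}$)
$Y = 386$ ($Y = -5 + \left(\left(-4 - -3\right) + 18\right) \left(\left(-7 - 4 \left(1 + 2 \left(-4\right)\right)\right) + 2\right) = -5 + \left(\left(-4 + 3\right) + 18\right) \left(\left(-7 - 4 \left(1 - 8\right)\right) + 2\right) = -5 + \left(-1 + 18\right) \left(\left(-7 - -28\right) + 2\right) = -5 + 17 \left(\left(-7 + 28\right) + 2\right) = -5 + 17 \left(21 + 2\right) = -5 + 17 \cdot 23 = -5 + 391 = 386$)
$Y^{2} = 386^{2} = 148996$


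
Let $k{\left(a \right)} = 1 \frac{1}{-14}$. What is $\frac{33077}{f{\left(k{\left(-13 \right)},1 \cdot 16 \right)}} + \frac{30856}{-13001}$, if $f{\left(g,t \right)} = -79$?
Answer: $- \frac{432471701}{1027079} \approx -421.07$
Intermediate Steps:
$k{\left(a \right)} = - \frac{1}{14}$ ($k{\left(a \right)} = 1 \left(- \frac{1}{14}\right) = - \frac{1}{14}$)
$\frac{33077}{f{\left(k{\left(-13 \right)},1 \cdot 16 \right)}} + \frac{30856}{-13001} = \frac{33077}{-79} + \frac{30856}{-13001} = 33077 \left(- \frac{1}{79}\right) + 30856 \left(- \frac{1}{13001}\right) = - \frac{33077}{79} - \frac{30856}{13001} = - \frac{432471701}{1027079}$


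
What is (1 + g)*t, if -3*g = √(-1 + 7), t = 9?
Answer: 9 - 3*√6 ≈ 1.6515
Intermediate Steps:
g = -√6/3 (g = -√(-1 + 7)/3 = -√6/3 ≈ -0.81650)
(1 + g)*t = (1 - √6/3)*9 = 9 - 3*√6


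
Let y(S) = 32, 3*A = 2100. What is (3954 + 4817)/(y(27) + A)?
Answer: 8771/732 ≈ 11.982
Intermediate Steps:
A = 700 (A = (⅓)*2100 = 700)
(3954 + 4817)/(y(27) + A) = (3954 + 4817)/(32 + 700) = 8771/732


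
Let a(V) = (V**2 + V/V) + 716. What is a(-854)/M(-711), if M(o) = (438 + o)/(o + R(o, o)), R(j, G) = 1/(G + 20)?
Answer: 51238096138/26949 ≈ 1.9013e+6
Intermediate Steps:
a(V) = 717 + V**2 (a(V) = (V**2 + 1) + 716 = (1 + V**2) + 716 = 717 + V**2)
R(j, G) = 1/(20 + G)
M(o) = (438 + o)/(o + 1/(20 + o))
a(-854)/M(-711) = (717 + (-854)**2)/(((20 - 711)*(438 - 711)/(1 - 711*(20 - 711)))) = (717 + 729316)/((-691*(-273)/(1 - 711*(-691)))) = 730033/((-691*(-273)/(1 + 491301))) = 730033/((-691*(-273)/491302)) = 730033/(((1/491302)*(-691)*(-273))) = 730033/(26949/70186) = 730033*(70186/26949) = 51238096138/26949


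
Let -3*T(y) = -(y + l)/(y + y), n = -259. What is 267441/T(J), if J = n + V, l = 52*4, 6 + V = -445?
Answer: 569649330/251 ≈ 2.2695e+6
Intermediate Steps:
V = -451 (V = -6 - 445 = -451)
l = 208
J = -710 (J = -259 - 451 = -710)
T(y) = (208 + y)/(6*y) (T(y) = -(-1)*(y + 208)/(y + y)/3 = -(-1)*(208 + y)/((2*y))/3 = -(-1)*(208 + y)*(1/(2*y))/3 = -(-1)*(208 + y)/(2*y)/3 = -(-1)*(208 + y)/(6*y) = (208 + y)/(6*y))
267441/T(J) = 267441/(((1/6)*(208 - 710)/(-710))) = 267441/(((1/6)*(-1/710)*(-502))) = 267441/(251/2130) = 267441*(2130/251) = 569649330/251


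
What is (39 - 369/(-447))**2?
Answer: 35212356/22201 ≈ 1586.1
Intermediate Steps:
(39 - 369/(-447))**2 = (39 - 369*(-1/447))**2 = (39 + 123/149)**2 = (5934/149)**2 = 35212356/22201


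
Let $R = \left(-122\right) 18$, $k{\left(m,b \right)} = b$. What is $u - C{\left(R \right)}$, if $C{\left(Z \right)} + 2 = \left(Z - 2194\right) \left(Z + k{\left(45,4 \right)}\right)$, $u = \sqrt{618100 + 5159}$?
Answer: $-9622878 + 3 \sqrt{69251} \approx -9.6221 \cdot 10^{6}$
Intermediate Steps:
$R = -2196$
$u = 3 \sqrt{69251}$ ($u = \sqrt{623259} = 3 \sqrt{69251} \approx 789.47$)
$C{\left(Z \right)} = -2 + \left(-2194 + Z\right) \left(4 + Z\right)$ ($C{\left(Z \right)} = -2 + \left(Z - 2194\right) \left(Z + 4\right) = -2 + \left(-2194 + Z\right) \left(4 + Z\right)$)
$u - C{\left(R \right)} = 3 \sqrt{69251} - \left(-8778 + \left(-2196\right)^{2} - -4809240\right) = 3 \sqrt{69251} - \left(-8778 + 4822416 + 4809240\right) = 3 \sqrt{69251} - 9622878 = -9622878 + 3 \sqrt{69251}$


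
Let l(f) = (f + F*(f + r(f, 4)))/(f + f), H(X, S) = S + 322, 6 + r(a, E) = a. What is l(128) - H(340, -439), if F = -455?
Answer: -41835/128 ≈ -326.84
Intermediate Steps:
r(a, E) = -6 + a
H(X, S) = 322 + S
l(f) = (2730 - 909*f)/(2*f) (l(f) = (f - 455*(f + (-6 + f)))/(f + f) = (f - 455*(-6 + 2*f))/((2*f)) = (f + (2730 - 910*f))*(1/(2*f)) = (2730 - 909*f)*(1/(2*f)) = (2730 - 909*f)/(2*f))
l(128) - H(340, -439) = (-909/2 + 1365/128) - (322 - 439) = (-909/2 + 1365*(1/128)) - 1*(-117) = (-909/2 + 1365/128) + 117 = -56811/128 + 117 = -41835/128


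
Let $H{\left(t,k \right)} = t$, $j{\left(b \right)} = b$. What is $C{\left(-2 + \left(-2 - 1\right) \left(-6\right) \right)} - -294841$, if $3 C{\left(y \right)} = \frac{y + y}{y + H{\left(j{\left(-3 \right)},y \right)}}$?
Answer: $\frac{11498831}{39} \approx 2.9484 \cdot 10^{5}$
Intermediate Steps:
$C{\left(y \right)} = \frac{2 y}{3 \left(-3 + y\right)}$ ($C{\left(y \right)} = \frac{\left(y + y\right) \frac{1}{y - 3}}{3} = \frac{2 y \frac{1}{-3 + y}}{3} = \frac{2 y}{3 \left(-3 + y\right)}$)
$C{\left(-2 + \left(-2 - 1\right) \left(-6\right) \right)} - -294841 = \frac{2 \left(-2 + \left(-2 - 1\right) \left(-6\right)\right)}{3 \left(-3 - \left(2 - \left(-2 - 1\right) \left(-6\right)\right)\right)} - -294841 = \frac{2 \left(-2 - -18\right)}{3 \left(-3 - -16\right)} + 294841 = \frac{2 \left(-2 + 18\right)}{3 \left(-3 + \left(-2 + 18\right)\right)} + 294841 = \frac{2}{3} \cdot 16 \frac{1}{-3 + 16} + 294841 = \frac{2}{3} \cdot 16 \cdot \frac{1}{13} + 294841 = \frac{32}{39} + 294841 = \frac{11498831}{39}$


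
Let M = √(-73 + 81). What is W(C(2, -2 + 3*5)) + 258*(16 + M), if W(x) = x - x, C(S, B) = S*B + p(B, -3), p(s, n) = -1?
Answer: 4128 + 516*√2 ≈ 4857.7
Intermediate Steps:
M = 2*√2 (M = √8 = 2*√2 ≈ 2.8284)
C(S, B) = -1 + B*S (C(S, B) = S*B - 1 = B*S - 1 = -1 + B*S)
W(x) = 0
W(C(2, -2 + 3*5)) + 258*(16 + M) = 0 + 258*(16 + 2*√2) = 0 + (4128 + 516*√2) = 4128 + 516*√2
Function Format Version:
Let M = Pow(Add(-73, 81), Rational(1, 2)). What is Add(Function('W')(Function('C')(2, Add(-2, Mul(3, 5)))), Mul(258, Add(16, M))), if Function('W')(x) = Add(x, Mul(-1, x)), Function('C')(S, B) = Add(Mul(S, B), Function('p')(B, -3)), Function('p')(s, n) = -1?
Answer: Add(4128, Mul(516, Pow(2, Rational(1, 2)))) ≈ 4857.7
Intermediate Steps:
M = Mul(2, Pow(2, Rational(1, 2))) (M = Pow(8, Rational(1, 2)) = Mul(2, Pow(2, Rational(1, 2))) ≈ 2.8284)
Function('C')(S, B) = Add(-1, Mul(B, S)) (Function('C')(S, B) = Add(Mul(S, B), -1) = Add(Mul(B, S), -1) = Add(-1, Mul(B, S)))
Function('W')(x) = 0
Add(Function('W')(Function('C')(2, Add(-2, Mul(3, 5)))), Mul(258, Add(16, M))) = Add(0, Mul(258, Add(16, Mul(2, Pow(2, Rational(1, 2)))))) = Add(0, Add(4128, Mul(516, Pow(2, Rational(1, 2))))) = Add(4128, Mul(516, Pow(2, Rational(1, 2))))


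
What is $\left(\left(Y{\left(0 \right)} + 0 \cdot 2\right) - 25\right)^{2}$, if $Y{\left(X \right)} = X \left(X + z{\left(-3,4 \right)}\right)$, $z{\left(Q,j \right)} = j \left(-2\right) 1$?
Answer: $625$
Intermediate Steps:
$z{\left(Q,j \right)} = - 2 j$ ($z{\left(Q,j \right)} = - 2 j 1 = - 2 j$)
$Y{\left(X \right)} = X \left(-8 + X\right)$ ($Y{\left(X \right)} = X \left(X - 8\right) = X \left(-8 + X\right)$)
$\left(\left(Y{\left(0 \right)} + 0 \cdot 2\right) - 25\right)^{2} = \left(\left(0 \left(-8 + 0\right) + 0 \cdot 2\right) - 25\right)^{2} = \left(\left(0 \left(-8\right) + 0\right) - 25\right)^{2} = \left(\left(0 + 0\right) - 25\right)^{2} = \left(0 - 25\right)^{2} = \left(-25\right)^{2} = 625$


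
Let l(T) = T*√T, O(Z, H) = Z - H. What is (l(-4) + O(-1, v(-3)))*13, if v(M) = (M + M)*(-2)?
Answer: -169 - 104*I ≈ -169.0 - 104.0*I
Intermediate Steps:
v(M) = -4*M (v(M) = (2*M)*(-2) = -4*M)
l(T) = T^(3/2)
(l(-4) + O(-1, v(-3)))*13 = ((-4)^(3/2) + (-1 - (-4)*(-3)))*13 = (-8*I + (-1 - 1*12))*13 = (-8*I + (-1 - 12))*13 = (-8*I - 13)*13 = (-13 - 8*I)*13 = -169 - 104*I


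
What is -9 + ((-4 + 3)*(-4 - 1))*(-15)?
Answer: -84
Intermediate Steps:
-9 + ((-4 + 3)*(-4 - 1))*(-15) = -9 - 1*(-5)*(-15) = -9 + 5*(-15) = -9 - 75 = -84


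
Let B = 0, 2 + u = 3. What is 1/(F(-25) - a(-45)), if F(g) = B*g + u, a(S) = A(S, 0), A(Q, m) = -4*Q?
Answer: -1/179 ≈ -0.0055866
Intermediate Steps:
u = 1 (u = -2 + 3 = 1)
a(S) = -4*S
F(g) = 1 (F(g) = 0*g + 1 = 0 + 1 = 1)
1/(F(-25) - a(-45)) = 1/(1 - (-4)*(-45)) = 1/(1 - 1*180) = 1/(1 - 180) = 1/(-179) = -1/179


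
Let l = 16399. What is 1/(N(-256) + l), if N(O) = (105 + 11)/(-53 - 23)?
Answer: 19/311552 ≈ 6.0985e-5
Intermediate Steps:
N(O) = -29/19 (N(O) = 116/(-76) = 116*(-1/76) = -29/19)
1/(N(-256) + l) = 1/(-29/19 + 16399) = 1/(311552/19) = 19/311552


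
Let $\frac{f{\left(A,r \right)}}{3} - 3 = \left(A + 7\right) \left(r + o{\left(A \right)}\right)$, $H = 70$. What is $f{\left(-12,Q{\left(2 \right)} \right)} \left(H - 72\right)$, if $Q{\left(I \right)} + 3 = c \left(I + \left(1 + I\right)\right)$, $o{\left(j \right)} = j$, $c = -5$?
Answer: $-1218$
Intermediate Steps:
$Q{\left(I \right)} = -8 - 10 I$ ($Q{\left(I \right)} = -3 - 5 \left(I + \left(1 + I\right)\right) = -3 - 5 \left(1 + 2 I\right) = -3 - \left(5 + 10 I\right) = -8 - 10 I$)
$f{\left(A,r \right)} = 9 + 3 \left(7 + A\right) \left(A + r\right)$ ($f{\left(A,r \right)} = 9 + 3 \left(A + 7\right) \left(r + A\right) = 9 + 3 \left(7 + A\right) \left(A + r\right)$)
$f{\left(-12,Q{\left(2 \right)} \right)} \left(H - 72\right) = \left(9 + 3 \left(-12\right)^{2} + 21 \left(-12\right) + 21 \left(-8 - 20\right) + 3 \left(-12\right) \left(-8 - 20\right)\right) \left(70 - 72\right) = \left(9 + 3 \cdot 144 - 252 + 21 \left(-8 - 20\right) + 3 \left(-12\right) \left(-8 - 20\right)\right) \left(-2\right) = \left(9 + 432 - 252 + 21 \left(-28\right) + 3 \left(-12\right) \left(-28\right)\right) \left(-2\right) = \left(9 + 432 - 252 - 588 + 1008\right) \left(-2\right) = 609 \left(-2\right) = -1218$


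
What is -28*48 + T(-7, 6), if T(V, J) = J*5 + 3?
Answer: -1311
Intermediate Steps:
T(V, J) = 3 + 5*J (T(V, J) = 5*J + 3 = 3 + 5*J)
-28*48 + T(-7, 6) = -28*48 + (3 + 5*6) = -1344 + (3 + 30) = -1344 + 33 = -1311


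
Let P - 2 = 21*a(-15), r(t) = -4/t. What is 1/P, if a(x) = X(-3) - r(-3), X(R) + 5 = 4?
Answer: -1/47 ≈ -0.021277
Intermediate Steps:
X(R) = -1 (X(R) = -5 + 4 = -1)
a(x) = -7/3 (a(x) = -1 - (-4)/(-3) = -1 - (-4)*(-1)/3 = -1 - 1*4/3 = -1 - 4/3 = -7/3)
P = -47 (P = 2 + 21*(-7/3) = 2 - 49 = -47)
1/P = 1/(-47) = -1/47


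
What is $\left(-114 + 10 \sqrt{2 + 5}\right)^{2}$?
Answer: $13696 - 2280 \sqrt{7} \approx 7663.7$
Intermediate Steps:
$\left(-114 + 10 \sqrt{2 + 5}\right)^{2} = \left(-114 + 10 \sqrt{7}\right)^{2}$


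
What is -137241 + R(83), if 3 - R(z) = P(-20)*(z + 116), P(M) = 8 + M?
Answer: -134850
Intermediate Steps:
R(z) = 1395 + 12*z (R(z) = 3 - (8 - 20)*(z + 116) = 3 - (-12)*(116 + z) = 3 - (-1392 - 12*z) = 3 + (1392 + 12*z) = 1395 + 12*z)
-137241 + R(83) = -137241 + (1395 + 12*83) = -137241 + (1395 + 996) = -137241 + 2391 = -134850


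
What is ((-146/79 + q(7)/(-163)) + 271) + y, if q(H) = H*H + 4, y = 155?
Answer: 5457617/12877 ≈ 423.83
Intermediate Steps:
q(H) = 4 + H**2 (q(H) = H**2 + 4 = 4 + H**2)
((-146/79 + q(7)/(-163)) + 271) + y = ((-146/79 + (4 + 7**2)/(-163)) + 271) + 155 = ((-146*1/79 + (4 + 49)*(-1/163)) + 271) + 155 = ((-146/79 + 53*(-1/163)) + 271) + 155 = ((-146/79 - 53/163) + 271) + 155 = (-27985/12877 + 271) + 155 = 3461682/12877 + 155 = 5457617/12877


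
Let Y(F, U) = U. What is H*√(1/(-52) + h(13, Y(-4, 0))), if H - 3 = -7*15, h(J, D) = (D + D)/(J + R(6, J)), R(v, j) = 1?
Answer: -51*I*√13/13 ≈ -14.145*I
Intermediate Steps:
h(J, D) = 2*D/(1 + J) (h(J, D) = (D + D)/(J + 1) = (2*D)/(1 + J) = 2*D/(1 + J))
H = -102 (H = 3 - 7*15 = 3 - 105 = -102)
H*√(1/(-52) + h(13, Y(-4, 0))) = -102*√(1/(-52) + 2*0/(1 + 13)) = -102*√(-1/52 + 2*0/14) = -102*√(-1/52 + 2*0*(1/14)) = -102*√(-1/52 + 0) = -51*I*√13/13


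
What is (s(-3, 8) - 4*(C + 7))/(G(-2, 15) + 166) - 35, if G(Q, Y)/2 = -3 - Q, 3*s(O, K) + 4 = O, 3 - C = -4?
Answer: -17395/492 ≈ -35.356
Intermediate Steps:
C = 7 (C = 3 - 1*(-4) = 3 + 4 = 7)
s(O, K) = -4/3 + O/3
G(Q, Y) = -6 - 2*Q (G(Q, Y) = 2*(-3 - Q) = -6 - 2*Q)
(s(-3, 8) - 4*(C + 7))/(G(-2, 15) + 166) - 35 = ((-4/3 + (⅓)*(-3)) - 4*(7 + 7))/((-6 - 2*(-2)) + 166) - 35 = ((-4/3 - 1) - 4*14)/((-6 + 4) + 166) - 35 = (-7/3 - 56)/(-2 + 166) - 35 = -175/3/164 - 35 = -175/3*1/164 - 35 = -175/492 - 35 = -17395/492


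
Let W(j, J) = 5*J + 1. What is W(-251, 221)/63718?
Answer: 553/31859 ≈ 0.017358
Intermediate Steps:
W(j, J) = 1 + 5*J
W(-251, 221)/63718 = (1 + 5*221)/63718 = (1 + 1105)*(1/63718) = 1106*(1/63718) = 553/31859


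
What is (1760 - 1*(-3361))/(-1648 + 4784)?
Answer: 5121/3136 ≈ 1.6330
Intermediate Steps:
(1760 - 1*(-3361))/(-1648 + 4784) = (1760 + 3361)/3136 = 5121*(1/3136) = 5121/3136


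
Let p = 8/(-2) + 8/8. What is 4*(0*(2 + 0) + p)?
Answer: -12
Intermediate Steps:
p = -3 (p = 8*(-½) + 8*(⅛) = -4 + 1 = -3)
4*(0*(2 + 0) + p) = 4*(0*(2 + 0) - 3) = 4*(0*2 - 3) = 4*(0 - 3) = 4*(-3) = -12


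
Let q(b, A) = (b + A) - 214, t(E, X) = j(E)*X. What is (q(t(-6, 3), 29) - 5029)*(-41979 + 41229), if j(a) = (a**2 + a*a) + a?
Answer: 3762000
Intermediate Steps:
j(a) = a + 2*a**2 (j(a) = (a**2 + a**2) + a = 2*a**2 + a = a + 2*a**2)
t(E, X) = E*X*(1 + 2*E) (t(E, X) = (E*(1 + 2*E))*X = E*X*(1 + 2*E))
q(b, A) = -214 + A + b (q(b, A) = (A + b) - 214 = -214 + A + b)
(q(t(-6, 3), 29) - 5029)*(-41979 + 41229) = ((-214 + 29 - 6*3*(1 + 2*(-6))) - 5029)*(-41979 + 41229) = ((-214 + 29 - 6*3*(1 - 12)) - 5029)*(-750) = ((-214 + 29 - 6*3*(-11)) - 5029)*(-750) = ((-214 + 29 + 198) - 5029)*(-750) = (13 - 5029)*(-750) = -5016*(-750) = 3762000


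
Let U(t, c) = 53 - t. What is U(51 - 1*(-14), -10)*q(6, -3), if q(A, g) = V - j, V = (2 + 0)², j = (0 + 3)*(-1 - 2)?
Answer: -156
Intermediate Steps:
j = -9 (j = 3*(-3) = -9)
V = 4 (V = 2² = 4)
q(A, g) = 13 (q(A, g) = 4 - 1*(-9) = 4 + 9 = 13)
U(51 - 1*(-14), -10)*q(6, -3) = (53 - (51 - 1*(-14)))*13 = (53 - (51 + 14))*13 = (53 - 1*65)*13 = (53 - 65)*13 = -12*13 = -156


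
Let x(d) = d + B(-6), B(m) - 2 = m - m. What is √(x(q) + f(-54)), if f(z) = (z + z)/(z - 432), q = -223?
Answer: I*√1987/3 ≈ 14.859*I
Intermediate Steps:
B(m) = 2 (B(m) = 2 + (m - m) = 2 + 0 = 2)
f(z) = 2*z/(-432 + z) (f(z) = (2*z)/(-432 + z) = 2*z/(-432 + z))
x(d) = 2 + d (x(d) = d + 2 = 2 + d)
√(x(q) + f(-54)) = √((2 - 223) + 2*(-54)/(-432 - 54)) = √(-221 + 2*(-54)/(-486)) = √(-221 + 2*(-54)*(-1/486)) = √(-221 + 2/9) = √(-1987/9) = I*√1987/3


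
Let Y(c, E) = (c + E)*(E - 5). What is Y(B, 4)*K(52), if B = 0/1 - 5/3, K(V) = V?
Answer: -364/3 ≈ -121.33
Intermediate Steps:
B = -5/3 (B = 0*1 - 5*⅓ = 0 - 5/3 = -5/3 ≈ -1.6667)
Y(c, E) = (-5 + E)*(E + c) (Y(c, E) = (E + c)*(-5 + E) = (-5 + E)*(E + c))
Y(B, 4)*K(52) = (4² - 5*4 - 5*(-5/3) + 4*(-5/3))*52 = (16 - 20 + 25/3 - 20/3)*52 = -7/3*52 = -364/3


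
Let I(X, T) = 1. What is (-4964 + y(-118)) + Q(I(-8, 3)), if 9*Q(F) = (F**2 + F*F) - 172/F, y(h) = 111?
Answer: -43847/9 ≈ -4871.9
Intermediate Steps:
Q(F) = -172/(9*F) + 2*F**2/9 (Q(F) = ((F**2 + F*F) - 172/F)/9 = ((F**2 + F**2) - 172/F)/9 = (2*F**2 - 172/F)/9 = (-172/F + 2*F**2)/9 = -172/(9*F) + 2*F**2/9)
(-4964 + y(-118)) + Q(I(-8, 3)) = (-4964 + 111) + (2/9)*(-86 + 1**3)/1 = -4853 + (2/9)*1*(-86 + 1) = -4853 + (2/9)*1*(-85) = -4853 - 170/9 = -43847/9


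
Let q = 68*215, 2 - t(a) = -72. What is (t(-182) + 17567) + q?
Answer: 32261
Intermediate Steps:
t(a) = 74 (t(a) = 2 - 1*(-72) = 2 + 72 = 74)
q = 14620
(t(-182) + 17567) + q = (74 + 17567) + 14620 = 17641 + 14620 = 32261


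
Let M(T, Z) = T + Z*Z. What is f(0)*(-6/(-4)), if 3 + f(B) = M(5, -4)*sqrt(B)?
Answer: -9/2 ≈ -4.5000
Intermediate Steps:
M(T, Z) = T + Z**2
f(B) = -3 + 21*sqrt(B) (f(B) = -3 + (5 + (-4)**2)*sqrt(B) = -3 + (5 + 16)*sqrt(B) = -3 + 21*sqrt(B))
f(0)*(-6/(-4)) = (-3 + 21*sqrt(0))*(-6/(-4)) = (-3 + 21*0)*(-6*(-1/4)) = (-3 + 0)*(3/2) = -3*3/2 = -9/2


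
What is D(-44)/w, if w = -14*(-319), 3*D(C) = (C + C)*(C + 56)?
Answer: -16/203 ≈ -0.078818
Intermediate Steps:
D(C) = 2*C*(56 + C)/3 (D(C) = ((C + C)*(C + 56))/3 = ((2*C)*(56 + C))/3 = (2*C*(56 + C))/3 = 2*C*(56 + C)/3)
w = 4466
D(-44)/w = ((⅔)*(-44)*(56 - 44))/4466 = ((⅔)*(-44)*12)*(1/4466) = -352*1/4466 = -16/203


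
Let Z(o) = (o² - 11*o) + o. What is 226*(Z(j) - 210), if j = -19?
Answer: 77066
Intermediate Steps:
Z(o) = o² - 10*o
226*(Z(j) - 210) = 226*(-19*(-10 - 19) - 210) = 226*(-19*(-29) - 210) = 226*(551 - 210) = 226*341 = 77066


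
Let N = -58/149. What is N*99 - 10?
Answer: -7232/149 ≈ -48.537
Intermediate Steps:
N = -58/149 (N = -58*1/149 = -58/149 ≈ -0.38926)
N*99 - 10 = -58/149*99 - 10 = -5742/149 - 10 = -7232/149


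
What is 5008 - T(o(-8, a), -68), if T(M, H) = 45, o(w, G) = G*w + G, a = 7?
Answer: 4963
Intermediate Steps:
o(w, G) = G + G*w
5008 - T(o(-8, a), -68) = 5008 - 1*45 = 5008 - 45 = 4963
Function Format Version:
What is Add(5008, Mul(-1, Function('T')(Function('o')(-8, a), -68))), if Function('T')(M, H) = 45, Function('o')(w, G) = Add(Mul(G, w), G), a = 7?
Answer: 4963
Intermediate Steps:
Function('o')(w, G) = Add(G, Mul(G, w))
Add(5008, Mul(-1, Function('T')(Function('o')(-8, a), -68))) = Add(5008, Mul(-1, 45)) = Add(5008, -45) = 4963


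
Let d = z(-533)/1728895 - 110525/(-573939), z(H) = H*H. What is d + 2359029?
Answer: 2340818281072026191/992280267405 ≈ 2.3590e+6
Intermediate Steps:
z(H) = H²
d = 354135876446/992280267405 (d = (-533)²/1728895 - 110525/(-573939) = 284089*(1/1728895) - 110525*(-1/573939) = 284089/1728895 + 110525/573939 = 354135876446/992280267405 ≈ 0.35689)
d + 2359029 = 354135876446/992280267405 + 2359029 = 2340818281072026191/992280267405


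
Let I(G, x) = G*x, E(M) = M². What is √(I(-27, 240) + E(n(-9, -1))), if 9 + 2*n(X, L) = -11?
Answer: 2*I*√1595 ≈ 79.875*I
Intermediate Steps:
n(X, L) = -10 (n(X, L) = -9/2 + (½)*(-11) = -9/2 - 11/2 = -10)
√(I(-27, 240) + E(n(-9, -1))) = √(-27*240 + (-10)²) = √(-6480 + 100) = √(-6380) = 2*I*√1595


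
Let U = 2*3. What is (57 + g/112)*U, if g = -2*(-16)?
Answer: 2406/7 ≈ 343.71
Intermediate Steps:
U = 6
g = 32
(57 + g/112)*U = (57 + 32/112)*6 = (57 + 32*(1/112))*6 = (57 + 2/7)*6 = (401/7)*6 = 2406/7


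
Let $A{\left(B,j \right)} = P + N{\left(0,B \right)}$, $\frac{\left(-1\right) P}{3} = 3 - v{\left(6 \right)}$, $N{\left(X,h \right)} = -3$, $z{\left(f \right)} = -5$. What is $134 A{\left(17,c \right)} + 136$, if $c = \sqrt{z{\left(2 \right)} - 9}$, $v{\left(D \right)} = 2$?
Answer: $-668$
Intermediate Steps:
$c = i \sqrt{14}$ ($c = \sqrt{-5 - 9} = \sqrt{-14} = i \sqrt{14} \approx 3.7417 i$)
$P = -3$ ($P = - 3 \left(3 - 2\right) = \left(-3\right) 1 = -3$)
$A{\left(B,j \right)} = -6$ ($A{\left(B,j \right)} = -3 - 3 = -6$)
$134 A{\left(17,c \right)} + 136 = 134 \left(-6\right) + 136 = -804 + 136 = -668$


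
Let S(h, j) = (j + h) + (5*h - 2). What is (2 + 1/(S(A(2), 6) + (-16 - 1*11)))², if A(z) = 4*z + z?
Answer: 5625/1369 ≈ 4.1088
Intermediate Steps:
A(z) = 5*z
S(h, j) = -2 + j + 6*h (S(h, j) = (h + j) + (-2 + 5*h) = -2 + j + 6*h)
(2 + 1/(S(A(2), 6) + (-16 - 1*11)))² = (2 + 1/((-2 + 6 + 6*(5*2)) + (-16 - 1*11)))² = (2 + 1/((-2 + 6 + 6*10) + (-16 - 11)))² = (2 + 1/((-2 + 6 + 60) - 27))² = (2 + 1/(64 - 27))² = (2 + 1/37)² = (75/37)² = 5625/1369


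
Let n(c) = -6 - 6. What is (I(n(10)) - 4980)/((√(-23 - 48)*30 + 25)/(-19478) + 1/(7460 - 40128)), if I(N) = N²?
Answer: 71474222014725712/1913698893369 - 83771154638500160*I*√71/1913698893369 ≈ 37349.0 - 3.6885e+5*I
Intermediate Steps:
n(c) = -12
(I(n(10)) - 4980)/((√(-23 - 48)*30 + 25)/(-19478) + 1/(7460 - 40128)) = ((-12)² - 4980)/((√(-23 - 48)*30 + 25)/(-19478) + 1/(7460 - 40128)) = (144 - 4980)/((√(-71)*30 + 25)*(-1/19478) + 1/(-32668)) = -4836/(((I*√71)*30 + 25)*(-1/19478) - 1/32668) = -4836/((30*I*√71 + 25)*(-1/19478) - 1/32668) = -4836/((25 + 30*I*√71)*(-1/19478) - 1/32668) = -4836/((-25/19478 - 15*I*√71/9739) - 1/32668) = -4836/(-418089/318153652 - 15*I*√71/9739)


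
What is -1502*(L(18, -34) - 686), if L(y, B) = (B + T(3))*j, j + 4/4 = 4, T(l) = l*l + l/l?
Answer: 1138516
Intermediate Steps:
T(l) = 1 + l**2 (T(l) = l**2 + 1 = 1 + l**2)
j = 3 (j = -1 + 4 = 3)
L(y, B) = 30 + 3*B (L(y, B) = (B + (1 + 3**2))*3 = (B + (1 + 9))*3 = (B + 10)*3 = (10 + B)*3 = 30 + 3*B)
-1502*(L(18, -34) - 686) = -1502*((30 + 3*(-34)) - 686) = -1502*((30 - 102) - 686) = -1502*(-72 - 686) = -1502*(-758) = 1138516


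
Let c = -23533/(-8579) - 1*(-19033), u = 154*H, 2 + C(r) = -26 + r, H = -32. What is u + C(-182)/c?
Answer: -26826061717/5443588 ≈ -4928.0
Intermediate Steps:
C(r) = -28 + r (C(r) = -2 + (-26 + r) = -28 + r)
u = -4928 (u = 154*(-32) = -4928)
c = 163307640/8579 (c = -23533*(-1/8579) + 19033 = 23533/8579 + 19033 = 163307640/8579 ≈ 19036.)
u + C(-182)/c = -4928 + (-28 - 182)/(163307640/8579) = -4928 - 210*8579/163307640 = -4928 - 60053/5443588 = -26826061717/5443588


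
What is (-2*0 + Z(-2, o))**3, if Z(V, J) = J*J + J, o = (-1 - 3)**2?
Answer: 20123648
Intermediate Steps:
o = 16 (o = (-4)**2 = 16)
Z(V, J) = J + J**2 (Z(V, J) = J**2 + J = J + J**2)
(-2*0 + Z(-2, o))**3 = (-2*0 + 16*(1 + 16))**3 = (0 + 16*17)**3 = (0 + 272)**3 = 272**3 = 20123648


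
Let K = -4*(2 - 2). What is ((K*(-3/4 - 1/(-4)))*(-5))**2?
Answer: 0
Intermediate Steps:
K = 0 (K = -4*0 = 0)
((K*(-3/4 - 1/(-4)))*(-5))**2 = ((0*(-3/4 - 1/(-4)))*(-5))**2 = ((0*(-3*1/4 - 1*(-1/4)))*(-5))**2 = ((0*(-3/4 + 1/4))*(-5))**2 = ((0*(-1/2))*(-5))**2 = (0*(-5))**2 = 0**2 = 0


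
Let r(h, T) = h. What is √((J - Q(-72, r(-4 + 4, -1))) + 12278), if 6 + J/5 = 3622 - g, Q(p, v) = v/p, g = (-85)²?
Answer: I*√5767 ≈ 75.941*I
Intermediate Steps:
g = 7225
J = -18045 (J = -30 + 5*(3622 - 1*7225) = -30 + 5*(3622 - 7225) = -30 + 5*(-3603) = -30 - 18015 = -18045)
√((J - Q(-72, r(-4 + 4, -1))) + 12278) = √((-18045 - (-4 + 4)/(-72)) + 12278) = √((-18045 - 0*(-1)/72) + 12278) = √((-18045 - 1*0) + 12278) = √((-18045 + 0) + 12278) = √(-18045 + 12278) = √(-5767) = I*√5767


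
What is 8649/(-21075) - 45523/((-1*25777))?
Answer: 245483984/181083425 ≈ 1.3556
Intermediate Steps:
8649/(-21075) - 45523/((-1*25777)) = 8649*(-1/21075) - 45523/(-25777) = -2883/7025 - 45523*(-1/25777) = -2883/7025 + 45523/25777 = 245483984/181083425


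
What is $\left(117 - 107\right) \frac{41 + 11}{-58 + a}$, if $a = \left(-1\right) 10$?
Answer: $- \frac{130}{17} \approx -7.6471$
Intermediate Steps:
$a = -10$
$\left(117 - 107\right) \frac{41 + 11}{-58 + a} = \left(117 - 107\right) \frac{41 + 11}{-58 - 10} = \left(117 - 107\right) \frac{52}{-68} = 10 \cdot 52 \left(- \frac{1}{68}\right) = 10 \left(- \frac{13}{17}\right) = - \frac{130}{17}$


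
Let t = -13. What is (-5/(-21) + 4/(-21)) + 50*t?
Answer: -13649/21 ≈ -649.95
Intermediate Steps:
(-5/(-21) + 4/(-21)) + 50*t = (-5/(-21) + 4/(-21)) + 50*(-13) = (-5*(-1/21) + 4*(-1/21)) - 650 = (5/21 - 4/21) - 650 = 1/21 - 650 = -13649/21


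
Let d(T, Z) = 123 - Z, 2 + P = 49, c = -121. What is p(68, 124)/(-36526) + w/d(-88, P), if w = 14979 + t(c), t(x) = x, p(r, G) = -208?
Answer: 7141041/36526 ≈ 195.51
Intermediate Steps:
P = 47 (P = -2 + 49 = 47)
w = 14858 (w = 14979 - 121 = 14858)
p(68, 124)/(-36526) + w/d(-88, P) = -208/(-36526) + 14858/(123 - 1*47) = -208*(-1/36526) + 14858/(123 - 47) = 104/18263 + 14858/76 = 104/18263 + 14858*(1/76) = 104/18263 + 391/2 = 7141041/36526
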